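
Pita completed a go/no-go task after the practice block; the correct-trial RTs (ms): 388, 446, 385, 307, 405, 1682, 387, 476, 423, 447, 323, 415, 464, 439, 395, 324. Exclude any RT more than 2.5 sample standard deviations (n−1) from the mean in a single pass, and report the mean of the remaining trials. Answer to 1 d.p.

401.6 ms

n = 16, ΣRT = 7706, M = 481.625
Σ(x−M)² = 1574335.75; s = √(1574335.75/15) = 323.969
Cutoffs: 481.625 ± 2.5·323.969 → [-328.3, 1291.5]
Outside: 1682 → excluded.
Retained (n=15): Σ = 6024, mean = 6024/15 = 401.600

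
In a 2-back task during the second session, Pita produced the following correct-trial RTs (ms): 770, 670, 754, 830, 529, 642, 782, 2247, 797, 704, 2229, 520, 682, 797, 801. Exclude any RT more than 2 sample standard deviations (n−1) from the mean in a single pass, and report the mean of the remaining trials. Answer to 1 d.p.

713.7 ms

n = 15, ΣRT = 13754, M = 916.933
Σ(x−M)² = 4151852.93; s = √(4151852.93/14) = 544.574
Cutoffs: 916.933 ± 2·544.574 → [-172.2, 2006.1]
Outside: 2229, 2247 → excluded.
Retained (n=13): Σ = 9278, mean = 9278/13 = 713.692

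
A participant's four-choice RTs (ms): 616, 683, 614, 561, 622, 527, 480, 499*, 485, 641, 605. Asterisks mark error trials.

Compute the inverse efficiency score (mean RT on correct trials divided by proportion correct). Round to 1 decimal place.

Correct trials (n=10): 616, 683, 614, 561, 622, 527, 480, 485, 641, 605
Mean correct RT = 5834/10 = 583.4000 ms
Proportion correct = 10/11
IES = 583.4000 / (10/11) = 641.740 ms

641.7 ms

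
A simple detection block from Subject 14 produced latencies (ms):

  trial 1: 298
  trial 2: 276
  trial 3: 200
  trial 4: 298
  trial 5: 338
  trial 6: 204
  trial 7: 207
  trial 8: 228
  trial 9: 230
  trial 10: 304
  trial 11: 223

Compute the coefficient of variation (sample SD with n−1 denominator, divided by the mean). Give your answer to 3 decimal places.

0.191

n = 11, Σ = 2806, M = 255.0909
Σ(x−M)² = 23736.909; s = √(23736.909/10) = 48.7205
CV = 48.7205 / 255.0909 = 0.19099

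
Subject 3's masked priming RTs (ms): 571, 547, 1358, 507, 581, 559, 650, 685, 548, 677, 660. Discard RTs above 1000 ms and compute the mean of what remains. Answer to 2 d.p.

Excluded: 1358
Retained (n=10): Σ = 5985
Mean = 5985/10 = 598.5000

598.50 ms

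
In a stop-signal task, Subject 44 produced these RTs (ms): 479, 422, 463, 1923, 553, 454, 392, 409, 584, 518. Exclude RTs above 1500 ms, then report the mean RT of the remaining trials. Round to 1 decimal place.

474.9 ms

Excluded: 1923
Retained (n=9): Σ = 4274
Mean = 4274/9 = 474.8889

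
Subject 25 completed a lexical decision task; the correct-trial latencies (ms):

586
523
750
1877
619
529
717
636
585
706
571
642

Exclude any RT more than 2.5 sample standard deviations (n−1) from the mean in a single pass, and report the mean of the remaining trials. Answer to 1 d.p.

624.0 ms

n = 12, ΣRT = 8741, M = 728.417
Σ(x−M)² = 1495916.92; s = √(1495916.92/11) = 368.772
Cutoffs: 728.417 ± 2.5·368.772 → [-193.5, 1650.3]
Outside: 1877 → excluded.
Retained (n=11): Σ = 6864, mean = 6864/11 = 624.000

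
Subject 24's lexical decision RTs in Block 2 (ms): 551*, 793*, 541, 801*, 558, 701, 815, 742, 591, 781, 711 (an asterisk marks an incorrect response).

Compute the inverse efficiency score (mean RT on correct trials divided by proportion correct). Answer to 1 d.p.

935.0 ms

Correct trials (n=8): 541, 558, 701, 815, 742, 591, 781, 711
Mean correct RT = 5440/8 = 680.0000 ms
Proportion correct = 8/11
IES = 680.0000 / (8/11) = 935.000 ms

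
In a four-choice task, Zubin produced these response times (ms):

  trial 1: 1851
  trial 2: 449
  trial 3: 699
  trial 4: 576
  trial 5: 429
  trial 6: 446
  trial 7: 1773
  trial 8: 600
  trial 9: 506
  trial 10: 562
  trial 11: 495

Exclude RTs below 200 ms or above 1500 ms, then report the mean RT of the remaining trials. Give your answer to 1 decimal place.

529.1 ms

Excluded: 1773, 1851
Retained (n=9): Σ = 4762
Mean = 4762/9 = 529.1111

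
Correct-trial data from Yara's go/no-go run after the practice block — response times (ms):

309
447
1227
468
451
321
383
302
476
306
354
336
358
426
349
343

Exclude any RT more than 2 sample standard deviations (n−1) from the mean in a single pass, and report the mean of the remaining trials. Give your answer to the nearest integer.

375 ms

n = 16, ΣRT = 6856, M = 428.500
Σ(x−M)² = 733896.00; s = √(733896.00/15) = 221.193
Cutoffs: 428.500 ± 2·221.193 → [-13.9, 870.9]
Outside: 1227 → excluded.
Retained (n=15): Σ = 5629, mean = 5629/15 = 375.267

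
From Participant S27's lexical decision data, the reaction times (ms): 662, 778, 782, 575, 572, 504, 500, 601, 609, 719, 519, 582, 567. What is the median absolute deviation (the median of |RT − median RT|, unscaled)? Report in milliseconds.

63 ms

Sorted: 500, 504, 519, 567, 572, 575, 582, 601, 609, 662, 719, 778, 782 → median = 582
|x − 582|: 80, 196, 200, 7, 10, 78, 82, 19, 27, 137, 63, 0, 15
Sorted deviations: 0, 7, 10, 15, 19, 27, 63, 78, 80, 82, 137, 196, 200 → MAD = 63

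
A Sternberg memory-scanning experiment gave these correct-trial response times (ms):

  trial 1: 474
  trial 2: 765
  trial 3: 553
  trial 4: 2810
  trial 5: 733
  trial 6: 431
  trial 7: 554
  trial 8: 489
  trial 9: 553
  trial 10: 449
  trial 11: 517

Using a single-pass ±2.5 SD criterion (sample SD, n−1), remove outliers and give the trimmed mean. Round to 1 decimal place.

551.8 ms

n = 11, ΣRT = 8328, M = 757.091
Σ(x−M)² = 4750542.91; s = √(4750542.91/10) = 689.242
Cutoffs: 757.091 ± 2.5·689.242 → [-966.0, 2480.2]
Outside: 2810 → excluded.
Retained (n=10): Σ = 5518, mean = 5518/10 = 551.800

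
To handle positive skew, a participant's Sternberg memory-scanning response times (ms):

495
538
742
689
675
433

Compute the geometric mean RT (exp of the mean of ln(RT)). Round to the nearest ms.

ln(RT): 6.2046, 6.2879, 6.6093, 6.5352, 6.5147, 6.0707
Mean ln(RT) = 38.2225/6 = 6.37041
Geometric mean = exp(6.37041) = 584.30 ms

584 ms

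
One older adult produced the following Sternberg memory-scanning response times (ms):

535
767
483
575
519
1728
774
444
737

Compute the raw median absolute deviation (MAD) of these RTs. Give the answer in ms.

131 ms

Sorted: 444, 483, 519, 535, 575, 737, 767, 774, 1728 → median = 575
|x − 575|: 40, 192, 92, 0, 56, 1153, 199, 131, 162
Sorted deviations: 0, 40, 56, 92, 131, 162, 192, 199, 1153 → MAD = 131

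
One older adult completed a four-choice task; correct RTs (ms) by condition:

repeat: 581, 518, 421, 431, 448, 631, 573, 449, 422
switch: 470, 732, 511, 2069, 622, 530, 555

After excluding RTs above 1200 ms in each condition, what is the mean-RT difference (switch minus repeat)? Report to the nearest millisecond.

73 ms

switch: exclude 2069
M(repeat) = 4474/9 = 497.111
M(switch) = 3420/6 = 570.000
Difference = 570.000 − 497.111 = 72.889 ms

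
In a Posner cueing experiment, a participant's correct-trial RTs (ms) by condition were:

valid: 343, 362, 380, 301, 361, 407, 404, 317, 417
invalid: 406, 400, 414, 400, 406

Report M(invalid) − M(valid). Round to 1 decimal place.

39.4 ms

M(valid) = 3292/9 = 365.778
M(invalid) = 2026/5 = 405.200
Difference = 405.200 − 365.778 = 39.422 ms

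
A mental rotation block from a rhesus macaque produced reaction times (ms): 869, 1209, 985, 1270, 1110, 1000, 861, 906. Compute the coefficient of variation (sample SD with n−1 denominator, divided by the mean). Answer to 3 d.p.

n = 8, Σ = 8210, M = 1026.2500
Σ(x−M)² = 168711.500; s = √(168711.500/7) = 155.2470
CV = 155.2470 / 1026.2500 = 0.15128

0.151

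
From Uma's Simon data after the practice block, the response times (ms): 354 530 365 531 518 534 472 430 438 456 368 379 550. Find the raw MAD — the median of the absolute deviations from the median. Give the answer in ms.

Sorted: 354, 365, 368, 379, 430, 438, 456, 472, 518, 530, 531, 534, 550 → median = 456
|x − 456|: 102, 74, 91, 75, 62, 78, 16, 26, 18, 0, 88, 77, 94
Sorted deviations: 0, 16, 18, 26, 62, 74, 75, 77, 78, 88, 91, 94, 102 → MAD = 75

75 ms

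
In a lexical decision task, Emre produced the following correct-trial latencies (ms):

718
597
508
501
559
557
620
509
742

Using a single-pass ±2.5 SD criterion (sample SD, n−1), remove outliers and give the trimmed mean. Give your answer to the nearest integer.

590 ms

n = 9, ΣRT = 5311, M = 590.111
Σ(x−M)² = 63692.89; s = √(63692.89/8) = 89.228
Cutoffs: 590.111 ± 2.5·89.228 → [367.0, 813.2]
No RTs fall outside the cutoffs; all 9 retained. Mean = 5311/9 = 590.111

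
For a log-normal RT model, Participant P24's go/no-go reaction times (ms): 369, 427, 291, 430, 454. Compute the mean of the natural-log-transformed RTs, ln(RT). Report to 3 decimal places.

5.965

ln(RT): 5.9108, 6.0568, 5.6733, 6.0638, 6.1181
Σ ln(RT) = 29.8228
Mean = 29.8228/5 = 5.96456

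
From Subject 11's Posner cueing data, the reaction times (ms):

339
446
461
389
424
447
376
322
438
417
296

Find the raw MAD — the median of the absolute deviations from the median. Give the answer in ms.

30 ms

Sorted: 296, 322, 339, 376, 389, 417, 424, 438, 446, 447, 461 → median = 417
|x − 417|: 78, 29, 44, 28, 7, 30, 41, 95, 21, 0, 121
Sorted deviations: 0, 7, 21, 28, 29, 30, 41, 44, 78, 95, 121 → MAD = 30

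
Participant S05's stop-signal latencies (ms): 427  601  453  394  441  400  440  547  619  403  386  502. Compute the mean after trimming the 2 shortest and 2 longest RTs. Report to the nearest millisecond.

452 ms

Sorted: 386, 394, 400, 403, 427, 440, 441, 453, 502, 547, 601, 619
Drop lowest 2 (386, 394) and highest 2 (601, 619)
Remaining (n=8): Σ = 3613, mean = 3613/8 = 451.625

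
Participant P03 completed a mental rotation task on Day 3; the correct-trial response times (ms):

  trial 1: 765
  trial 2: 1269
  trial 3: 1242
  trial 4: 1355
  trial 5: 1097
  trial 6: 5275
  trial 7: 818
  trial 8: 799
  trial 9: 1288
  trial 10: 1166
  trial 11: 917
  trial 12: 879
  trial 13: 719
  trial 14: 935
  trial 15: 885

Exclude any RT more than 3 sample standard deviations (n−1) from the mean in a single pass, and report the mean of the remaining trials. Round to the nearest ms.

1010 ms

n = 15, ΣRT = 19409, M = 1293.933
Σ(x−M)² = 17603222.93; s = √(17603222.93/14) = 1121.326
Cutoffs: 1293.933 ± 3·1121.326 → [-2070.0, 4657.9]
Outside: 5275 → excluded.
Retained (n=14): Σ = 14134, mean = 14134/14 = 1009.571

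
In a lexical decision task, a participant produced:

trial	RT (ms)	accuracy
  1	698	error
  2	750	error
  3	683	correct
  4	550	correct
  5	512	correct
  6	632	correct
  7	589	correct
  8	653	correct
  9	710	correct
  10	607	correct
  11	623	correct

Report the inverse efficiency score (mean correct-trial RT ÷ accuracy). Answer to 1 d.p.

754.9 ms

Correct trials (n=9): 683, 550, 512, 632, 589, 653, 710, 607, 623
Mean correct RT = 5559/9 = 617.6667 ms
Proportion correct = 9/11
IES = 617.6667 / (9/11) = 754.926 ms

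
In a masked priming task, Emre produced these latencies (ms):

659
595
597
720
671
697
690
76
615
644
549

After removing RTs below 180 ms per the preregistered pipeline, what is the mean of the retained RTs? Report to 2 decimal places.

Excluded: 76
Retained (n=10): Σ = 6437
Mean = 6437/10 = 643.7000

643.70 ms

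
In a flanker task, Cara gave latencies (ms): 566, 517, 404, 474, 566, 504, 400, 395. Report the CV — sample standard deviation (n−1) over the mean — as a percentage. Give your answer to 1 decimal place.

n = 8, Σ = 3826, M = 478.2500
Σ(x−M)² = 36149.500; s = √(36149.500/7) = 71.8625
CV = 71.8625 / 478.2500 = 0.15026 = 15.026%

15.0%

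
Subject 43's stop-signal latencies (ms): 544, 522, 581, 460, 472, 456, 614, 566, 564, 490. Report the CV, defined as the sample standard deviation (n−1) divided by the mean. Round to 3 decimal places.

0.105

n = 10, Σ = 5269, M = 526.9000
Σ(x−M)² = 27612.900; s = √(27612.900/9) = 55.3904
CV = 55.3904 / 526.9000 = 0.10513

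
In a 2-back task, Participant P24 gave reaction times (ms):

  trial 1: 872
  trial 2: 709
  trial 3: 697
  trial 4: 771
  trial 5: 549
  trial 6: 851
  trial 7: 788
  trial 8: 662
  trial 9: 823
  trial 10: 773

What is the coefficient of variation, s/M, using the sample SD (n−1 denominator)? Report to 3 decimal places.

n = 10, Σ = 7495, M = 749.5000
Σ(x−M)² = 85460.500; s = √(85460.500/9) = 97.4454
CV = 97.4454 / 749.5000 = 0.13001

0.130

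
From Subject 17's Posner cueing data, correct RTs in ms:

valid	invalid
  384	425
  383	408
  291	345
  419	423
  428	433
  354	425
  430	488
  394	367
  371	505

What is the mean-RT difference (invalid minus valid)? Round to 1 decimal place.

40.6 ms

M(valid) = 3454/9 = 383.778
M(invalid) = 3819/9 = 424.333
Difference = 424.333 − 383.778 = 40.556 ms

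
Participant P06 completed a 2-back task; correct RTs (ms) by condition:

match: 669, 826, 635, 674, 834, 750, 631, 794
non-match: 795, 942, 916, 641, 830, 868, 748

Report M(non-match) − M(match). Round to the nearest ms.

93 ms

M(match) = 5813/8 = 726.625
M(non-match) = 5740/7 = 820.000
Difference = 820.000 − 726.625 = 93.375 ms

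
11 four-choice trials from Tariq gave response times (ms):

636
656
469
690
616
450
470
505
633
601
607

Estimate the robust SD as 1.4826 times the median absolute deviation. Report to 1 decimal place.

72.6 ms

Sorted: 450, 469, 470, 505, 601, 607, 616, 633, 636, 656, 690 → median = 607
|x − 607| sorted: 0, 6, 9, 26, 29, 49, 83, 102, 137, 138, 157 → MAD = 49
Robust SD ≈ 1.4826 × 49 = 72.647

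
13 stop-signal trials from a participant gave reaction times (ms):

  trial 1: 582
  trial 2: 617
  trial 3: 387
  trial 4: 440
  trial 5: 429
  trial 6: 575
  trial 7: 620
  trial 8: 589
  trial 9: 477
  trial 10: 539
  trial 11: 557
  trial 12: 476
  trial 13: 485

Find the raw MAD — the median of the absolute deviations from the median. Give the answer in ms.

Sorted: 387, 429, 440, 476, 477, 485, 539, 557, 575, 582, 589, 617, 620 → median = 539
|x − 539|: 43, 78, 152, 99, 110, 36, 81, 50, 62, 0, 18, 63, 54
Sorted deviations: 0, 18, 36, 43, 50, 54, 62, 63, 78, 81, 99, 110, 152 → MAD = 62

62 ms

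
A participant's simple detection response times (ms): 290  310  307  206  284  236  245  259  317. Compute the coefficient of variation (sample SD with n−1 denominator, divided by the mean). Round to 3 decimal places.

0.140

n = 9, Σ = 2454, M = 272.6667
Σ(x−M)² = 11708.000; s = √(11708.000/8) = 38.2557
CV = 38.2557 / 272.6667 = 0.14030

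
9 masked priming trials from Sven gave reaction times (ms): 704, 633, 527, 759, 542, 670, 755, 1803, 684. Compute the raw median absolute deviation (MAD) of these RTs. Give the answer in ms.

71 ms

Sorted: 527, 542, 633, 670, 684, 704, 755, 759, 1803 → median = 684
|x − 684|: 20, 51, 157, 75, 142, 14, 71, 1119, 0
Sorted deviations: 0, 14, 20, 51, 71, 75, 142, 157, 1119 → MAD = 71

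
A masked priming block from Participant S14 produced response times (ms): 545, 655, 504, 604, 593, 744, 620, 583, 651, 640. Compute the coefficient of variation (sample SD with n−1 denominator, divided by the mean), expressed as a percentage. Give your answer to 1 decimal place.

n = 10, Σ = 6139, M = 613.9000
Σ(x−M)² = 39024.900; s = √(39024.900/9) = 65.8491
CV = 65.8491 / 613.9000 = 0.10726 = 10.726%

10.7%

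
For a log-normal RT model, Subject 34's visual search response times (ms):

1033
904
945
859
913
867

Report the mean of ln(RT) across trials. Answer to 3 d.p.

6.823

ln(RT): 6.9402, 6.8068, 6.8512, 6.7558, 6.8167, 6.7650
Σ ln(RT) = 40.9358
Mean = 40.9358/6 = 6.82263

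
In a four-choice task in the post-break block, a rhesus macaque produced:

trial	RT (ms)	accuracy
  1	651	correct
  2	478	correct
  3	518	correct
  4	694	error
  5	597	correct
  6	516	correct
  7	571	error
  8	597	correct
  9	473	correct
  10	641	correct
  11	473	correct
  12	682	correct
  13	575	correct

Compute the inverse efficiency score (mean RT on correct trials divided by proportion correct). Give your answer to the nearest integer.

666 ms

Correct trials (n=11): 651, 478, 518, 597, 516, 597, 473, 641, 473, 682, 575
Mean correct RT = 6201/11 = 563.7273 ms
Proportion correct = 11/13
IES = 563.7273 / (11/13) = 666.223 ms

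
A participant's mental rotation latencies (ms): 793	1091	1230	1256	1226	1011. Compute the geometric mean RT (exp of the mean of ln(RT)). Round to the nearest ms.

1088 ms

ln(RT): 6.6758, 6.9948, 7.1148, 7.1357, 7.1115, 6.9187
Mean ln(RT) = 41.9513/6 = 6.99189
Geometric mean = exp(6.99189) = 1087.77 ms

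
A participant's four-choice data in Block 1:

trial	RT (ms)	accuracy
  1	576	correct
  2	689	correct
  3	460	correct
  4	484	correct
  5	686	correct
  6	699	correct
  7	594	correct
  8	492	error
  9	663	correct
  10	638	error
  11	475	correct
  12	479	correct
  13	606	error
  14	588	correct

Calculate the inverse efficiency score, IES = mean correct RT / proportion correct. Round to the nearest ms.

740 ms

Correct trials (n=11): 576, 689, 460, 484, 686, 699, 594, 663, 475, 479, 588
Mean correct RT = 6393/11 = 581.1818 ms
Proportion correct = 11/14
IES = 581.1818 / (11/14) = 739.686 ms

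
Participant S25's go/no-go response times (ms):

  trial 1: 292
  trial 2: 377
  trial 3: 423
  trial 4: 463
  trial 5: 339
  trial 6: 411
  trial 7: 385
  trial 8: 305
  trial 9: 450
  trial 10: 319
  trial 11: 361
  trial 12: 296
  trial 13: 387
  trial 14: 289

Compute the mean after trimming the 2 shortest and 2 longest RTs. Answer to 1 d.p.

360.3 ms

Sorted: 289, 292, 296, 305, 319, 339, 361, 377, 385, 387, 411, 423, 450, 463
Drop lowest 2 (289, 292) and highest 2 (450, 463)
Remaining (n=10): Σ = 3603, mean = 3603/10 = 360.300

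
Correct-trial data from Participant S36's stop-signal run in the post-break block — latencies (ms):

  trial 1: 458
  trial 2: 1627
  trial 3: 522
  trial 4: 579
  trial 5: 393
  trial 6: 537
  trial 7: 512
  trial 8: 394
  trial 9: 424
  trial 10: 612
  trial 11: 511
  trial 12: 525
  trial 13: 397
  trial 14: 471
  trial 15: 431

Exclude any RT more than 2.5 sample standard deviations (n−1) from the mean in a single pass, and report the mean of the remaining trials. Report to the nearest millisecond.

n = 15, ΣRT = 8393, M = 559.533
Σ(x−M)² = 1284929.73; s = √(1284929.73/14) = 302.953
Cutoffs: 559.533 ± 2.5·302.953 → [-197.8, 1316.9]
Outside: 1627 → excluded.
Retained (n=14): Σ = 6766, mean = 6766/14 = 483.286

483 ms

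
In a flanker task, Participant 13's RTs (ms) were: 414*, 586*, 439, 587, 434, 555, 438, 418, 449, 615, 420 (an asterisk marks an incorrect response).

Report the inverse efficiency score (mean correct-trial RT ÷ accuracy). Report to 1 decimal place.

Correct trials (n=9): 439, 587, 434, 555, 438, 418, 449, 615, 420
Mean correct RT = 4355/9 = 483.8889 ms
Proportion correct = 9/11
IES = 483.8889 / (9/11) = 591.420 ms

591.4 ms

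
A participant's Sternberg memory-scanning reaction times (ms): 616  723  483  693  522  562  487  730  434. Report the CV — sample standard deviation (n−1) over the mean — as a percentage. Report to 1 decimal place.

n = 9, Σ = 5250, M = 583.3333
Σ(x−M)² = 99976.000; s = √(99976.000/8) = 111.7900
CV = 111.7900 / 583.3333 = 0.19164 = 19.164%

19.2%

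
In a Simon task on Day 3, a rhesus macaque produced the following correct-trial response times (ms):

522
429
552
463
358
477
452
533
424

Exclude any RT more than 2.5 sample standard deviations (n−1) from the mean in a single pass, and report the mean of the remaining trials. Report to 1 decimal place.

n = 9, ΣRT = 4210, M = 467.778
Σ(x−M)² = 30115.56; s = √(30115.56/8) = 61.355
Cutoffs: 467.778 ± 2.5·61.355 → [314.4, 621.2]
No RTs fall outside the cutoffs; all 9 retained. Mean = 4210/9 = 467.778

467.8 ms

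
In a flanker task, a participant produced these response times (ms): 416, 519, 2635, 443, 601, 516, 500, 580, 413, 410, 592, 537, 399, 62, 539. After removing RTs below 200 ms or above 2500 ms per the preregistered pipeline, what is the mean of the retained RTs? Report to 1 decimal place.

Excluded: 62, 2635
Retained (n=13): Σ = 6465
Mean = 6465/13 = 497.3077

497.3 ms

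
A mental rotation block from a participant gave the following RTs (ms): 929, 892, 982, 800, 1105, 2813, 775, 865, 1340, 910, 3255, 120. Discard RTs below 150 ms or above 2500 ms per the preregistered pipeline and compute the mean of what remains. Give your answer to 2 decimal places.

955.33 ms

Excluded: 120, 2813, 3255
Retained (n=9): Σ = 8598
Mean = 8598/9 = 955.3333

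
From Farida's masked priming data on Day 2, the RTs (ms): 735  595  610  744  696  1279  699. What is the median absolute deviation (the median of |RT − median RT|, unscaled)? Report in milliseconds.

Sorted: 595, 610, 696, 699, 735, 744, 1279 → median = 699
|x − 699|: 36, 104, 89, 45, 3, 580, 0
Sorted deviations: 0, 3, 36, 45, 89, 104, 580 → MAD = 45

45 ms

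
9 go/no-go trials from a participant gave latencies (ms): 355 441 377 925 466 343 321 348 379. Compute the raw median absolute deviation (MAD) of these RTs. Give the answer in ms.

Sorted: 321, 343, 348, 355, 377, 379, 441, 466, 925 → median = 377
|x − 377|: 22, 64, 0, 548, 89, 34, 56, 29, 2
Sorted deviations: 0, 2, 22, 29, 34, 56, 64, 89, 548 → MAD = 34

34 ms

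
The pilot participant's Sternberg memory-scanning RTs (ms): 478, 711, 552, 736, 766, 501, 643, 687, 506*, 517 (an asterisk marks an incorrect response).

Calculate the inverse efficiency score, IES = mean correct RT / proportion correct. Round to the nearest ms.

Correct trials (n=9): 478, 711, 552, 736, 766, 501, 643, 687, 517
Mean correct RT = 5591/9 = 621.2222 ms
Proportion correct = 9/10
IES = 621.2222 / (9/10) = 690.247 ms

690 ms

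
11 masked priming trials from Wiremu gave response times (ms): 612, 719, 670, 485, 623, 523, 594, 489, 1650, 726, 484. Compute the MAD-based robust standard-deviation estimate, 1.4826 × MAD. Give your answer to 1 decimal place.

158.6 ms

Sorted: 484, 485, 489, 523, 594, 612, 623, 670, 719, 726, 1650 → median = 612
|x − 612| sorted: 0, 11, 18, 58, 89, 107, 114, 123, 127, 128, 1038 → MAD = 107
Robust SD ≈ 1.4826 × 107 = 158.638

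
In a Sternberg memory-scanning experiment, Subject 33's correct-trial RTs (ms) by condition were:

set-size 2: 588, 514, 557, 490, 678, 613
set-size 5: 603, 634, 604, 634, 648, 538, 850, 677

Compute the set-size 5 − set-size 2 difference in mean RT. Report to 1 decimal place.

M(set-size 2) = 3440/6 = 573.333
M(set-size 5) = 5188/8 = 648.500
Difference = 648.500 − 573.333 = 75.167 ms

75.2 ms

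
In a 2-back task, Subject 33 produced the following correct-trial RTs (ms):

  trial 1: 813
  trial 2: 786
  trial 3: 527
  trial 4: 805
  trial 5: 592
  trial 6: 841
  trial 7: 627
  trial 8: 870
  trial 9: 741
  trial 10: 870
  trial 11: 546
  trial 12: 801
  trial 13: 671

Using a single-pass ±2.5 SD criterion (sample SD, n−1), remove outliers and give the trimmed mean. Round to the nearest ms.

n = 13, ΣRT = 9490, M = 730.000
Σ(x−M)² = 180532.00; s = √(180532.00/12) = 122.655
Cutoffs: 730.000 ± 2.5·122.655 → [423.4, 1036.6]
No RTs fall outside the cutoffs; all 13 retained. Mean = 9490/13 = 730.000

730 ms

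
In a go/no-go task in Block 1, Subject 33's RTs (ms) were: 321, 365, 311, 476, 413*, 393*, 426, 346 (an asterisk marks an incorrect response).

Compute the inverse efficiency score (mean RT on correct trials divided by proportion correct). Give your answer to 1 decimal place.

498.9 ms

Correct trials (n=6): 321, 365, 311, 476, 426, 346
Mean correct RT = 2245/6 = 374.1667 ms
Proportion correct = 6/8
IES = 374.1667 / (6/8) = 498.889 ms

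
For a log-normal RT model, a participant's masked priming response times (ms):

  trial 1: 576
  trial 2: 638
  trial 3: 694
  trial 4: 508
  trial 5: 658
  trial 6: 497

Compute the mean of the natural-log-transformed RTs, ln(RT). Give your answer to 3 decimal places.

ln(RT): 6.3561, 6.4583, 6.5425, 6.2305, 6.4892, 6.2086
Σ ln(RT) = 38.2852
Mean = 38.2852/6 = 6.38087

6.381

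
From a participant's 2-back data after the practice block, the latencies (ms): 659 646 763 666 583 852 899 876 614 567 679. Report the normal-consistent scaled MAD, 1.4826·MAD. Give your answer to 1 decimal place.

123.1 ms

Sorted: 567, 583, 614, 646, 659, 666, 679, 763, 852, 876, 899 → median = 666
|x − 666| sorted: 0, 7, 13, 20, 52, 83, 97, 99, 186, 210, 233 → MAD = 83
Robust SD ≈ 1.4826 × 83 = 123.056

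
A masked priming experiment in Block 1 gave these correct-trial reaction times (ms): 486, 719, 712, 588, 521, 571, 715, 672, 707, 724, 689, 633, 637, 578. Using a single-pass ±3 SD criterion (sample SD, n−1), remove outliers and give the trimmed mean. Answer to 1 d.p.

n = 14, ΣRT = 8952, M = 639.429
Σ(x−M)² = 81259.43; s = √(81259.43/13) = 79.062
Cutoffs: 639.429 ± 3·79.062 → [402.2, 876.6]
No RTs fall outside the cutoffs; all 14 retained. Mean = 8952/14 = 639.429

639.4 ms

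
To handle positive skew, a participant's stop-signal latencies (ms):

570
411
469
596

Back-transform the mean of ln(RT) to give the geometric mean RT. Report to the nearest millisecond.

506 ms

ln(RT): 6.3456, 6.0186, 6.1506, 6.3902
Mean ln(RT) = 24.9051/4 = 6.22627
Geometric mean = exp(6.22627) = 505.86 ms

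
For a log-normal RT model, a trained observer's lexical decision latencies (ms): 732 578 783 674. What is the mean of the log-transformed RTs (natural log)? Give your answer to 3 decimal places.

ln(RT): 6.5958, 6.3596, 6.6631, 6.5132
Σ ln(RT) = 26.1317
Mean = 26.1317/4 = 6.53293

6.533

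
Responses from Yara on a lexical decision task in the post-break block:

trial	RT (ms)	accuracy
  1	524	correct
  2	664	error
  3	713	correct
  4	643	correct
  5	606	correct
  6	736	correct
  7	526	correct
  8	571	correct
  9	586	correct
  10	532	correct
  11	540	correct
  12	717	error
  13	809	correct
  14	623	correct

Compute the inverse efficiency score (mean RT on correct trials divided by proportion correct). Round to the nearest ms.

Correct trials (n=12): 524, 713, 643, 606, 736, 526, 571, 586, 532, 540, 809, 623
Mean correct RT = 7409/12 = 617.4167 ms
Proportion correct = 12/14
IES = 617.4167 / (12/14) = 720.319 ms

720 ms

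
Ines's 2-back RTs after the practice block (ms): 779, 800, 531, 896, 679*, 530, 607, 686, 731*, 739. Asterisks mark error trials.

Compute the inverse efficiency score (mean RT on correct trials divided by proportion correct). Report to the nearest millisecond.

Correct trials (n=8): 779, 800, 531, 896, 530, 607, 686, 739
Mean correct RT = 5568/8 = 696.0000 ms
Proportion correct = 8/10
IES = 696.0000 / (8/10) = 870.000 ms

870 ms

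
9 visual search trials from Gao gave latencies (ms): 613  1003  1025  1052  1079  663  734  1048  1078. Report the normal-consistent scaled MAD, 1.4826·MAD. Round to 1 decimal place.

78.6 ms

Sorted: 613, 663, 734, 1003, 1025, 1048, 1052, 1078, 1079 → median = 1025
|x − 1025| sorted: 0, 22, 23, 27, 53, 54, 291, 362, 412 → MAD = 53
Robust SD ≈ 1.4826 × 53 = 78.578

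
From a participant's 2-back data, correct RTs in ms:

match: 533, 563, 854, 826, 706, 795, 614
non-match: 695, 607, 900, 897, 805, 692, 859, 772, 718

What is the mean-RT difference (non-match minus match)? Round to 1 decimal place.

M(match) = 4891/7 = 698.714
M(non-match) = 6945/9 = 771.667
Difference = 771.667 − 698.714 = 72.952 ms

73.0 ms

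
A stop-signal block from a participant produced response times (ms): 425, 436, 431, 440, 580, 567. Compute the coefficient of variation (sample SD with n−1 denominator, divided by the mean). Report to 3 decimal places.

n = 6, Σ = 2879, M = 479.8333
Σ(x−M)² = 26530.833; s = √(26530.833/5) = 72.8434
CV = 72.8434 / 479.8333 = 0.15181

0.152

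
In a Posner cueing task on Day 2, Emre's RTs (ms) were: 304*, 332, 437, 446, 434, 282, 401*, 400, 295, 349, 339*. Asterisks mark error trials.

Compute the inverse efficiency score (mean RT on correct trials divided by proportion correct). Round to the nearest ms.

511 ms

Correct trials (n=8): 332, 437, 446, 434, 282, 400, 295, 349
Mean correct RT = 2975/8 = 371.8750 ms
Proportion correct = 8/11
IES = 371.8750 / (8/11) = 511.328 ms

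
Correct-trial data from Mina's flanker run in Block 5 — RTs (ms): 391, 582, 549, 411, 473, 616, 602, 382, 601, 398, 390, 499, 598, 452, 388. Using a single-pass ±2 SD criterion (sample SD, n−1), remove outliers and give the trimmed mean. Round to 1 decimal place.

488.8 ms

n = 15, ΣRT = 7332, M = 488.800
Σ(x−M)² = 122716.40; s = √(122716.40/14) = 93.624
Cutoffs: 488.800 ± 2·93.624 → [301.6, 676.0]
No RTs fall outside the cutoffs; all 15 retained. Mean = 7332/15 = 488.800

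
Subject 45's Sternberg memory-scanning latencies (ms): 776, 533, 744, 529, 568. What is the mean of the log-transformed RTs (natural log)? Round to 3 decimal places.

ln(RT): 6.6542, 6.2785, 6.6120, 6.2710, 6.3421
Σ ln(RT) = 32.1578
Mean = 32.1578/5 = 6.43156

6.432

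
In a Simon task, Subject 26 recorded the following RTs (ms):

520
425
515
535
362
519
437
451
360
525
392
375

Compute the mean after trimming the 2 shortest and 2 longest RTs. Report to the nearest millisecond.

Sorted: 360, 362, 375, 392, 425, 437, 451, 515, 519, 520, 525, 535
Drop lowest 2 (360, 362) and highest 2 (525, 535)
Remaining (n=8): Σ = 3634, mean = 3634/8 = 454.250

454 ms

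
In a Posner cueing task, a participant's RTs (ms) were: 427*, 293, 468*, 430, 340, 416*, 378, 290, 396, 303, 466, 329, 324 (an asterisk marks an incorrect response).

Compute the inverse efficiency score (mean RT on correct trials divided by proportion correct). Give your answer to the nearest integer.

461 ms

Correct trials (n=10): 293, 430, 340, 378, 290, 396, 303, 466, 329, 324
Mean correct RT = 3549/10 = 354.9000 ms
Proportion correct = 10/13
IES = 354.9000 / (10/13) = 461.370 ms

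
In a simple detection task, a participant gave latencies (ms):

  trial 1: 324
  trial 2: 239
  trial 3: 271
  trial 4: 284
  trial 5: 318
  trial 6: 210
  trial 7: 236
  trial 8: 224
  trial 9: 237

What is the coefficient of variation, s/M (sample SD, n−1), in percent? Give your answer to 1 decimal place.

15.8%

n = 9, Σ = 2343, M = 260.3333
Σ(x−M)² = 13498.000; s = √(13498.000/8) = 41.0761
CV = 41.0761 / 260.3333 = 0.15778 = 15.778%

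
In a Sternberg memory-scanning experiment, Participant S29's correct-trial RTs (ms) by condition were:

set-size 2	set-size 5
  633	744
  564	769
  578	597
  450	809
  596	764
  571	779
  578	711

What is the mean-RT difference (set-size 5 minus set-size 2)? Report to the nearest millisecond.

M(set-size 2) = 3970/7 = 567.143
M(set-size 5) = 5173/7 = 739.000
Difference = 739.000 − 567.143 = 171.857 ms

172 ms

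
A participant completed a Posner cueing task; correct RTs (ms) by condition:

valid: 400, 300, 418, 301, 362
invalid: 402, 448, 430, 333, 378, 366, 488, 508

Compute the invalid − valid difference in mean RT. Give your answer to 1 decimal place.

62.9 ms

M(valid) = 1781/5 = 356.200
M(invalid) = 3353/8 = 419.125
Difference = 419.125 − 356.200 = 62.925 ms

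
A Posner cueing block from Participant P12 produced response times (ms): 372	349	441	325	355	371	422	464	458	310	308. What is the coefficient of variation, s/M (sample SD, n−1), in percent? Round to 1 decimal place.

15.2%

n = 11, Σ = 4175, M = 379.5455
Σ(x−M)² = 33462.727; s = √(33462.727/10) = 57.8470
CV = 57.8470 / 379.5455 = 0.15241 = 15.241%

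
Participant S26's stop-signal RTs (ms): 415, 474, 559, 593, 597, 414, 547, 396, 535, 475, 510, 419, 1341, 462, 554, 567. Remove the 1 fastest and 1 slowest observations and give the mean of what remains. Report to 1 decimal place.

Sorted: 396, 414, 415, 419, 462, 474, 475, 510, 535, 547, 554, 559, 567, 593, 597, 1341
Drop lowest 1 (396) and highest 1 (1341)
Remaining (n=14): Σ = 7121, mean = 7121/14 = 508.643

508.6 ms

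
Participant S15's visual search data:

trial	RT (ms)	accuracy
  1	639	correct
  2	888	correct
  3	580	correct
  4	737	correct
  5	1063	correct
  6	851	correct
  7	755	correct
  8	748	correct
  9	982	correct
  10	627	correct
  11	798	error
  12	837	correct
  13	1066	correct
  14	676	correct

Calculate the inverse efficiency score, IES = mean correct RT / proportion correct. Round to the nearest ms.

866 ms

Correct trials (n=13): 639, 888, 580, 737, 1063, 851, 755, 748, 982, 627, 837, 1066, 676
Mean correct RT = 10449/13 = 803.7692 ms
Proportion correct = 13/14
IES = 803.7692 / (13/14) = 865.598 ms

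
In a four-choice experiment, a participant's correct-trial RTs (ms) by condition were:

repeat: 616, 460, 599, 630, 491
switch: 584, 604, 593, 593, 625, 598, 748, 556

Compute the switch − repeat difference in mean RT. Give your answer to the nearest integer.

M(repeat) = 2796/5 = 559.200
M(switch) = 4901/8 = 612.625
Difference = 612.625 − 559.200 = 53.425 ms

53 ms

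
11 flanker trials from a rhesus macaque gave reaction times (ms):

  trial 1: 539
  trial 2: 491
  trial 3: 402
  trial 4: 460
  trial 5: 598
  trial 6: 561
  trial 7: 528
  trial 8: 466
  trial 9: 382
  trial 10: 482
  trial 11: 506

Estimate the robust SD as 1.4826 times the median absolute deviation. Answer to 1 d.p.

54.9 ms

Sorted: 382, 402, 460, 466, 482, 491, 506, 528, 539, 561, 598 → median = 491
|x − 491| sorted: 0, 9, 15, 25, 31, 37, 48, 70, 89, 107, 109 → MAD = 37
Robust SD ≈ 1.4826 × 37 = 54.856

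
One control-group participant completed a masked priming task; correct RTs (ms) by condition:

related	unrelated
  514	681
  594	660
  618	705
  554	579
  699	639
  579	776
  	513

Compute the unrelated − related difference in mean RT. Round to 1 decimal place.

57.4 ms

M(related) = 3558/6 = 593.000
M(unrelated) = 4553/7 = 650.429
Difference = 650.429 − 593.000 = 57.429 ms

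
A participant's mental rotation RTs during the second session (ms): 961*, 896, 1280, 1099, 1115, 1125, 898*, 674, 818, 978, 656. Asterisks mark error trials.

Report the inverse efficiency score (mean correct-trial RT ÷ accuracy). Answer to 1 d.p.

Correct trials (n=9): 896, 1280, 1099, 1115, 1125, 674, 818, 978, 656
Mean correct RT = 8641/9 = 960.1111 ms
Proportion correct = 9/11
IES = 960.1111 / (9/11) = 1173.469 ms

1173.5 ms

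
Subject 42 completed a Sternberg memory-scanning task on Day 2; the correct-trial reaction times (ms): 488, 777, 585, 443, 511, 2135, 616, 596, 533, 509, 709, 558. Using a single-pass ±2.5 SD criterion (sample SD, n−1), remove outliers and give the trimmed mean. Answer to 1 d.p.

575.0 ms

n = 12, ΣRT = 8460, M = 705.000
Σ(x−M)² = 2327280.00; s = √(2327280.00/11) = 459.968
Cutoffs: 705.000 ± 2.5·459.968 → [-444.9, 1854.9]
Outside: 2135 → excluded.
Retained (n=11): Σ = 6325, mean = 6325/11 = 575.000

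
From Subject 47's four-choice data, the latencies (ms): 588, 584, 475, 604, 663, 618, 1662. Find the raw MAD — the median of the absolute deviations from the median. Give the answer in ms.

20 ms

Sorted: 475, 584, 588, 604, 618, 663, 1662 → median = 604
|x − 604|: 16, 20, 129, 0, 59, 14, 1058
Sorted deviations: 0, 14, 16, 20, 59, 129, 1058 → MAD = 20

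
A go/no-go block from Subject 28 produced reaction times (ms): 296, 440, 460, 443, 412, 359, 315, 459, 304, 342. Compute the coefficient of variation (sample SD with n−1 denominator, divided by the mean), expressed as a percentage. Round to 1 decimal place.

17.4%

n = 10, Σ = 3830, M = 383.0000
Σ(x−M)² = 40086.000; s = √(40086.000/9) = 66.7383
CV = 66.7383 / 383.0000 = 0.17425 = 17.425%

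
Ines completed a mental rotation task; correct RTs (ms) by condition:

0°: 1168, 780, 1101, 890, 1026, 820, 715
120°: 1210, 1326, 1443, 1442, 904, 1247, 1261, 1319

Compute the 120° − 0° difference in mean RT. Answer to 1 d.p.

M(0°) = 6500/7 = 928.571
M(120°) = 10152/8 = 1269.000
Difference = 1269.000 − 928.571 = 340.429 ms

340.4 ms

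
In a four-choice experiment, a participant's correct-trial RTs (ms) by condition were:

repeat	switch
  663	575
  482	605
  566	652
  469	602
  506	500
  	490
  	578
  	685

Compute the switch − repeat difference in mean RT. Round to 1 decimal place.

M(repeat) = 2686/5 = 537.200
M(switch) = 4687/8 = 585.875
Difference = 585.875 − 537.200 = 48.675 ms

48.7 ms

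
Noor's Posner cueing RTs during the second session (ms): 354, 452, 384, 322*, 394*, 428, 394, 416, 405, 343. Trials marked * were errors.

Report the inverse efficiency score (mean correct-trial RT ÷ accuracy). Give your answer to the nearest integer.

Correct trials (n=8): 354, 452, 384, 428, 394, 416, 405, 343
Mean correct RT = 3176/8 = 397.0000 ms
Proportion correct = 8/10
IES = 397.0000 / (8/10) = 496.250 ms

496 ms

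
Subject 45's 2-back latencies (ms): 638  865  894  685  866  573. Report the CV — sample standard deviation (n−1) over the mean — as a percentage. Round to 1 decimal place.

n = 6, Σ = 4521, M = 753.5000
Σ(x−M)² = 95441.500; s = √(95441.500/5) = 138.1604
CV = 138.1604 / 753.5000 = 0.18336 = 18.336%

18.3%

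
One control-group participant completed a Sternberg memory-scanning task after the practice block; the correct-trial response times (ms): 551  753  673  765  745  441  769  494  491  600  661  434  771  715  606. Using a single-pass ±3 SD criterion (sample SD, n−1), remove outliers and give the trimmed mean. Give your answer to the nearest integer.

n = 15, ΣRT = 9469, M = 631.267
Σ(x−M)² = 215462.93; s = √(215462.93/14) = 124.057
Cutoffs: 631.267 ± 3·124.057 → [259.1, 1003.4]
No RTs fall outside the cutoffs; all 15 retained. Mean = 9469/15 = 631.267

631 ms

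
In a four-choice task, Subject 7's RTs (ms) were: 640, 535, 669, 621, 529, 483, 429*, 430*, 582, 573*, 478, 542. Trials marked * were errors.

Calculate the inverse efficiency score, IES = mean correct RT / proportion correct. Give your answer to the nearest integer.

752 ms

Correct trials (n=9): 640, 535, 669, 621, 529, 483, 582, 478, 542
Mean correct RT = 5079/9 = 564.3333 ms
Proportion correct = 9/12
IES = 564.3333 / (9/12) = 752.444 ms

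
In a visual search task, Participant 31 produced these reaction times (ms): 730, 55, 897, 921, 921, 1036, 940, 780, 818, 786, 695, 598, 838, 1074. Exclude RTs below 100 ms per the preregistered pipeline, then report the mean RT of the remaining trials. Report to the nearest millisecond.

Excluded: 55
Retained (n=13): Σ = 11034
Mean = 11034/13 = 848.7692

849 ms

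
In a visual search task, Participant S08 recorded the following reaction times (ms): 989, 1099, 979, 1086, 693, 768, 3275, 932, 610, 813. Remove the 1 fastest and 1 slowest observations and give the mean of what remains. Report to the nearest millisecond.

Sorted: 610, 693, 768, 813, 932, 979, 989, 1086, 1099, 3275
Drop lowest 1 (610) and highest 1 (3275)
Remaining (n=8): Σ = 7359, mean = 7359/8 = 919.875

920 ms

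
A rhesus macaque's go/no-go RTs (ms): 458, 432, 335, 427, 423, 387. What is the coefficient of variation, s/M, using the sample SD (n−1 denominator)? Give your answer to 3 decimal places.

n = 6, Σ = 2462, M = 410.3333
Σ(x−M)² = 9399.333; s = √(9399.333/5) = 43.3574
CV = 43.3574 / 410.3333 = 0.10566

0.106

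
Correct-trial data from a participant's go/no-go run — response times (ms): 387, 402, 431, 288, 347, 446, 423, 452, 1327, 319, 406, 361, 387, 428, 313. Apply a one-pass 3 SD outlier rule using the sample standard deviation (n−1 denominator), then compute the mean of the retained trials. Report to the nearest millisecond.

n = 15, ΣRT = 6717, M = 447.800
Σ(x−M)² = 863532.40; s = √(863532.40/14) = 248.356
Cutoffs: 447.800 ± 3·248.356 → [-297.3, 1192.9]
Outside: 1327 → excluded.
Retained (n=14): Σ = 5390, mean = 5390/14 = 385.000

385 ms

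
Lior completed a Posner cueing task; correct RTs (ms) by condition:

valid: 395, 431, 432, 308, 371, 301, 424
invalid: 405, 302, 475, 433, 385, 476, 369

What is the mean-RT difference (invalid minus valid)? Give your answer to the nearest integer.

M(valid) = 2662/7 = 380.286
M(invalid) = 2845/7 = 406.429
Difference = 406.429 − 380.286 = 26.143 ms

26 ms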